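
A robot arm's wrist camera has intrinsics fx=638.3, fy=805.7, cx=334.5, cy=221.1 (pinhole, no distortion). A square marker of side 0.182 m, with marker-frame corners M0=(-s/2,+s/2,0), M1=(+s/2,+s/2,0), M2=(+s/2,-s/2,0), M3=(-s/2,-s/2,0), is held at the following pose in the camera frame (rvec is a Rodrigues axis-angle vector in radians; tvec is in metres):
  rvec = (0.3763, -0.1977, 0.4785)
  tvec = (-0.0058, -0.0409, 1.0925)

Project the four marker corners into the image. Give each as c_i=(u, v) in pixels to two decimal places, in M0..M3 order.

Intrinsics K: fx=638.3, fy=805.7, cx=334.5, cy=221.1
Marker side s = 0.182 m; corners in marker frame (Z=0):
  M0 = (-0.0910, +0.0910, 0)
  M1 = (+0.0910, +0.0910, 0)
  M2 = (+0.0910, -0.0910, 0)
  M3 = (-0.0910, -0.0910, 0)
rvec = (0.3763, -0.1977, 0.4785), |rvec| = θ = 0.64004 rad = 36.672°
Rodrigues: sinθ=0.59723, 1−cosθ=0.19793; R = I + sinθ·[k]× + (1−cosθ)·[k]×²:
    [+0.87049 -0.48244 -0.09748]
    [+0.41055 +0.82096 -0.39684]
    [+0.27147 +0.30542 +0.91270]
t = (-0.0058, -0.0409, 1.0925) m
M0: Pc = R·M0+t = (-0.12892, -0.00355, +1.09559); u = 638.3·(-0.12892)/1.09559 + 334.5 = 259.3922, v = 805.7·(-0.00355)/1.09559 + 221.1 = 218.4873
M1: Pc = R·M1+t = (+0.02951, +0.07117, +1.14500); u = 638.3·(+0.02951)/1.14500 + 334.5 = 350.9524, v = 805.7·(+0.07117)/1.14500 + 221.1 = 271.1781
M2: Pc = R·M2+t = (+0.11732, -0.07825, +1.08941); u = 638.3·(+0.11732)/1.08941 + 334.5 = 403.2372, v = 805.7·(-0.07825)/1.08941 + 221.1 = 163.2304
M3: Pc = R·M3+t = (-0.04111, -0.15297, +1.04000); u = 638.3·(-0.04111)/1.04000 + 334.5 = 309.2671, v = 805.7·(-0.15297)/1.04000 + 221.1 = 102.5950

c0=(259.39, 218.49) c1=(350.95, 271.18) c2=(403.24, 163.23) c3=(309.27, 102.59)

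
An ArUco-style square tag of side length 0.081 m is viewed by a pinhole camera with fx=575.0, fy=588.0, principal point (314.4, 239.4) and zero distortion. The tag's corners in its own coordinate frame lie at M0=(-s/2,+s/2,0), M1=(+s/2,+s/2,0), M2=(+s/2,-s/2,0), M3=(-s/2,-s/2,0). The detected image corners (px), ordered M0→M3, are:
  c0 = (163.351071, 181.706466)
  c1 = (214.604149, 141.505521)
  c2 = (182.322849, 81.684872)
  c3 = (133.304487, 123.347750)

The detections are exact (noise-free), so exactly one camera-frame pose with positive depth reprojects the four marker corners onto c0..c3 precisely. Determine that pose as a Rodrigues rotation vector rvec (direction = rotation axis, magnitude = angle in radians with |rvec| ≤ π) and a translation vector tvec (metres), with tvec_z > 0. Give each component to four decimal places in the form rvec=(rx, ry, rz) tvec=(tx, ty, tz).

Intrinsics K: fx=575.0, fy=588.0, cx=314.4, cy=239.4
Marker side s = 0.081 m; corners in marker frame (Z=0):
  M0 = (-0.0405, +0.0405, 0)
  M1 = (+0.0405, +0.0405, 0)
  M2 = (+0.0405, -0.0405, 0)
  M3 = (-0.0405, -0.0405, 0)
Detected image corners:
  c0 = (163.351071, 181.706466) px
  c1 = (214.604149, 141.505521) px
  c2 = (182.322849, 81.684872) px
  c3 = (133.304487, 123.347750) px
Planar DLT: solve 8×8 A·h = b for H (H[2,2]=1):
  H  [+535.59450 +340.78583 +172.74936]
  H  [-568.80937 +696.05477 +132.15752]
  H  [-0.47997 -0.25194 +1.00000]
B = K⁻¹H; ‖b₁‖=1.500561, ‖b₂‖=1.500561; λ = 2/(‖b₁‖+‖b₂‖) = 0.666417, sign → tz>0 ⇒ λ=+0.666417
r₁ = λ·B[:,0] = (+0.79564,-0.51444,-0.31986); r₂ = λ·B[:,1] = (+0.48677,+0.85724,-0.16790)
r₃ = r₁×r₂ = (+0.36057,-0.02211,+0.93247); SVD([r₁ r₂ r₃]) → R = UVᵀ:
  R  [+0.79564 +0.48677 +0.36057]
  R  [-0.51444 +0.85724 -0.02211]
  R  [-0.31986 -0.16790 +0.93247]
t = (-0.16417, -0.12154, +0.66642) m
tr R = 2.585352; θ = arccos((tr R − 1)/2) = 0.655611 rad = 37.564°
axis k = ((R−Rᵀ)₃₂, (R−Rᵀ)₁₃, (R−Rᵀ)₂₁) / (2 sinθ) = (-0.119570, +0.558055, -0.821144)
rvec = θ·k = (-0.078391, +0.365867, -0.538351)

rvec=(-0.0784, 0.3659, -0.5384) tvec=(-0.1642, -0.1215, 0.6664)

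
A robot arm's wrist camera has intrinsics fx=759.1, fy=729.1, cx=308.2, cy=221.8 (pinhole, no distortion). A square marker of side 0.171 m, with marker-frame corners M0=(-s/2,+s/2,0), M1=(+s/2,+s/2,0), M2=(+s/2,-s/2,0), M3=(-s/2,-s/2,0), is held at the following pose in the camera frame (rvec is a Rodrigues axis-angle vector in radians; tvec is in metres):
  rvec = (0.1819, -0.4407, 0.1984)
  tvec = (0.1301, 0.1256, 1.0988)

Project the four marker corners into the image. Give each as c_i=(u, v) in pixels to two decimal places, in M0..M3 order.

c0=(332.83, 354.50) c1=(431.41, 362.17) c2=(460.28, 258.09) c3=(361.65, 242.81)

Intrinsics K: fx=759.1, fy=729.1, cx=308.2, cy=221.8
Marker side s = 0.171 m; corners in marker frame (Z=0):
  M0 = (-0.0855, +0.0855, 0)
  M1 = (+0.0855, +0.0855, 0)
  M2 = (+0.0855, -0.0855, 0)
  M3 = (-0.0855, -0.0855, 0)
rvec = (0.1819, -0.4407, 0.1984), |rvec| = θ = 0.51640 rad = 29.587°
Rodrigues: sinθ=0.49375, 1−cosθ=0.13040; R = I + sinθ·[k]× + (1−cosθ)·[k]×²:
    [+0.88578 -0.22890 -0.40373]
    [+0.15050 +0.96457 -0.21668]
    [+0.43902 +0.13117 +0.88885]
t = (0.1301, 0.1256, 1.0988) m
M0: Pc = R·M0+t = (+0.03479, +0.19520, +1.07248); u = 759.1·(+0.03479)/1.07248 + 308.2 = 332.8277, v = 729.1·(+0.19520)/1.07248 + 221.8 = 354.5044
M1: Pc = R·M1+t = (+0.18626, +0.22094, +1.14755); u = 759.1·(+0.18626)/1.14755 + 308.2 = 431.4126, v = 729.1·(+0.22094)/1.14755 + 221.8 = 362.1741
M2: Pc = R·M2+t = (+0.22541, +0.05600, +1.12512); u = 759.1·(+0.22541)/1.12512 + 308.2 = 460.2770, v = 729.1·(+0.05600)/1.12512 + 221.8 = 258.0870
M3: Pc = R·M3+t = (+0.07394, +0.03026, +1.05005); u = 759.1·(+0.07394)/1.05005 + 308.2 = 361.6500, v = 729.1·(+0.03026)/1.05005 + 221.8 = 242.8119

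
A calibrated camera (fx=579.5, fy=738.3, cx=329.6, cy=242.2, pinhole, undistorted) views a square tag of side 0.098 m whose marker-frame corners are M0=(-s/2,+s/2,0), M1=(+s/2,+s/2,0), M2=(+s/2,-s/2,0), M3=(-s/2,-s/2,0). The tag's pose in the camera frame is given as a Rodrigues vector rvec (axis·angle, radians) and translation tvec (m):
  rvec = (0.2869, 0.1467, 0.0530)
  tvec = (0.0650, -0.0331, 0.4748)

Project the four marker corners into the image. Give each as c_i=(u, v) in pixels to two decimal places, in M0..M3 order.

c0=(347.22, 257.49) c1=(464.08, 268.86) c2=(476.28, 117.89) c3=(352.06, 110.16)

Intrinsics K: fx=579.5, fy=738.3, cx=329.6, cy=242.2
Marker side s = 0.098 m; corners in marker frame (Z=0):
  M0 = (-0.0490, +0.0490, 0)
  M1 = (+0.0490, +0.0490, 0)
  M2 = (+0.0490, -0.0490, 0)
  M3 = (-0.0490, -0.0490, 0)
rvec = (0.2869, 0.1467, 0.0530), |rvec| = θ = 0.32656 rad = 18.711°
Rodrigues: sinθ=0.32079, 1−cosθ=0.05285; R = I + sinθ·[k]× + (1−cosθ)·[k]×²:
    [+0.98794 -0.03121 +0.15164]
    [+0.07292 +0.95782 -0.27797]
    [-0.13657 +0.28568 +0.94854]
t = (0.0650, -0.0331, 0.4748) m
M0: Pc = R·M0+t = (+0.01506, +0.01026, +0.49549); u = 579.5·(+0.01506)/0.49549 + 329.6 = 347.2154, v = 738.3·(+0.01026)/0.49549 + 242.2 = 257.4876
M1: Pc = R·M1+t = (+0.11188, +0.01741, +0.48211); u = 579.5·(+0.11188)/0.48211 + 329.6 = 464.0818, v = 738.3·(+0.01741)/0.48211 + 242.2 = 268.8558
M2: Pc = R·M2+t = (+0.11494, -0.07646, +0.45411); u = 579.5·(+0.11494)/0.45411 + 329.6 = 476.2754, v = 738.3·(-0.07646)/0.45411 + 242.2 = 117.8901
M3: Pc = R·M3+t = (+0.01812, -0.08361, +0.46749); u = 579.5·(+0.01812)/0.46749 + 329.6 = 352.0612, v = 738.3·(-0.08361)/0.46749 + 242.2 = 110.1631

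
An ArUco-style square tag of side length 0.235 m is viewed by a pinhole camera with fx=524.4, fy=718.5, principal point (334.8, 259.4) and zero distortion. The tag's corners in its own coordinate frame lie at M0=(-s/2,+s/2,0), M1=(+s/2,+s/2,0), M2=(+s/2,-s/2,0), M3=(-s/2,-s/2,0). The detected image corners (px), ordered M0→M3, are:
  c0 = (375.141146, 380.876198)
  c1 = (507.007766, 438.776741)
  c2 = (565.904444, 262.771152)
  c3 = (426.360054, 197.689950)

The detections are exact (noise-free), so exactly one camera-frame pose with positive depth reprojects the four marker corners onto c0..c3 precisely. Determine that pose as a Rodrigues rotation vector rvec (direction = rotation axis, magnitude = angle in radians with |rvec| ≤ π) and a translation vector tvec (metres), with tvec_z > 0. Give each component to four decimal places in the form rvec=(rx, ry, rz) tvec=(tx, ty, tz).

rvec=(0.2411, -0.0272, 0.3251) tvec=(0.2155, 0.0751, 0.8461)

Intrinsics K: fx=524.4, fy=718.5, cx=334.8, cy=259.4
Marker side s = 0.235 m; corners in marker frame (Z=0):
  M0 = (-0.1175, +0.1175, 0)
  M1 = (+0.1175, +0.1175, 0)
  M2 = (+0.1175, -0.1175, 0)
  M3 = (-0.1175, -0.1175, 0)
Detected image corners:
  c0 = (375.141146, 380.876198) px
  c1 = (507.007766, 438.776741) px
  c2 = (565.904444, 262.771152) px
  c3 = (426.360054, 197.689950) px
Planar DLT: solve 8×8 A·h = b for H (H[2,2]=1):
  H  [+613.03539 -106.97800 +468.33752]
  H  [+285.82047 +851.14622 +323.17662]
  H  [+0.07701 +0.27200 +1.00000]
B = K⁻¹H; ‖b₁‖=1.181908, ‖b₂‖=1.181908; λ = 2/(‖b₁‖+‖b₂‖) = 0.846090, sign → tz>0 ⇒ λ=+0.846090
r₁ = λ·B[:,0] = (+0.94750,+0.31305,+0.06516); r₂ = λ·B[:,1] = (-0.31953,+0.91921,+0.23013)
r₃ = r₁×r₂ = (+0.01215,-0.23887,+0.97098); SVD([r₁ r₂ r₃]) → R = UVᵀ:
  R  [+0.94750 -0.31953 +0.01215]
  R  [+0.31305 +0.91921 -0.23887]
  R  [+0.06516 +0.23013 +0.97098]
t = (+0.21546, +0.07510, +0.84609) m
tr R = 2.837680; θ = arccos((tr R − 1)/2) = 0.405666 rad = 23.243°
axis k = ((R−Rᵀ)₃₂, (R−Rᵀ)₁₃, (R−Rᵀ)₂₁) / (2 sinθ) = (+0.594231, -0.067160, +0.801486)
rvec = θ·k = (+0.241059, -0.027245, +0.325136)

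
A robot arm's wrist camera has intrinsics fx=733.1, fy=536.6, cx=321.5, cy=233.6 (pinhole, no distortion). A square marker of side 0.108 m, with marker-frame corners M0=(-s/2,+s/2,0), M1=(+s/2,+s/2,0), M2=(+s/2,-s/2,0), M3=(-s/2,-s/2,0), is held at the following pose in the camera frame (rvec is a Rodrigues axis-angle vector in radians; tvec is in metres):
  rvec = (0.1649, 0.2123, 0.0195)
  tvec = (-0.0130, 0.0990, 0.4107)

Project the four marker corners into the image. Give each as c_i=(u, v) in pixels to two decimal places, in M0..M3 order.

c0=(209.40, 420.77) c1=(392.73, 436.27) c2=(396.36, 299.16) c3=(204.92, 290.45)

Intrinsics K: fx=733.1, fy=536.6, cx=321.5, cy=233.6
Marker side s = 0.108 m; corners in marker frame (Z=0):
  M0 = (-0.0540, +0.0540, 0)
  M1 = (+0.0540, +0.0540, 0)
  M2 = (+0.0540, -0.0540, 0)
  M3 = (-0.0540, -0.0540, 0)
rvec = (0.1649, 0.2123, 0.0195), |rvec| = θ = 0.26952 rad = 15.443°
Rodrigues: sinθ=0.26627, 1−cosθ=0.03610; R = I + sinθ·[k]× + (1−cosθ)·[k]×²:
    [+0.97741 -0.00187 +0.21134]
    [+0.03666 +0.98630 -0.16085]
    [-0.20814 +0.16497 +0.96409]
t = (-0.0130, 0.0990, 0.4107) m
M0: Pc = R·M0+t = (-0.06588, +0.15028, +0.43085); u = 733.1·(-0.06588)/0.43085 + 321.5 = 209.4016, v = 536.6·(+0.15028)/0.43085 + 233.6 = 420.7667
M1: Pc = R·M1+t = (+0.03968, +0.15424, +0.40837); u = 733.1·(+0.03968)/0.40837 + 321.5 = 392.7322, v = 536.6·(+0.15424)/0.40837 + 233.6 = 436.2725
M2: Pc = R·M2+t = (+0.03988, +0.04772, +0.39055); u = 733.1·(+0.03988)/0.39055 + 321.5 = 396.3601, v = 536.6·(+0.04772)/0.39055 + 233.6 = 299.1647
M3: Pc = R·M3+t = (-0.06568, +0.04376, +0.41303); u = 733.1·(-0.06568)/0.41303 + 321.5 = 204.9239, v = 536.6·(+0.04376)/0.41303 + 233.6 = 290.4521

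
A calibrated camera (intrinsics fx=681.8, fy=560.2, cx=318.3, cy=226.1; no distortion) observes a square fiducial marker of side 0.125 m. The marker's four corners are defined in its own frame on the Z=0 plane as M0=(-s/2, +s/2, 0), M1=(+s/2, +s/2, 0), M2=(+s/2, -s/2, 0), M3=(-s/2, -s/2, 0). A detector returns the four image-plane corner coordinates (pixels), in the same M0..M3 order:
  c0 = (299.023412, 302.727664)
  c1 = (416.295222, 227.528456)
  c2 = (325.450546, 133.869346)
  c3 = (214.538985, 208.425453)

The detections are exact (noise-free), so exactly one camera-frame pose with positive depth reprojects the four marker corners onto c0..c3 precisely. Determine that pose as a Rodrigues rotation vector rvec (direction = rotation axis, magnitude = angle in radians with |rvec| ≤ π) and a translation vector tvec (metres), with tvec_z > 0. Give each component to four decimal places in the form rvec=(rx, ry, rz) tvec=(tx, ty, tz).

rvec=(-0.1344, 0.1637, -0.6604) tvec=(-0.0051, -0.0087, 0.5807)

Intrinsics K: fx=681.8, fy=560.2, cx=318.3, cy=226.1
Marker side s = 0.125 m; corners in marker frame (Z=0):
  M0 = (-0.0625, +0.0625, 0)
  M1 = (+0.0625, +0.0625, 0)
  M2 = (+0.0625, -0.0625, 0)
  M3 = (-0.0625, -0.0625, 0)
Detected image corners:
  c0 = (299.023412, 302.727664) px
  c1 = (416.295222, 227.528456) px
  c2 = (325.450546, 133.869346) px
  c3 = (214.538985, 208.425453) px
Planar DLT: solve 8×8 A·h = b for H (H[2,2]=1):
  H  [+853.74143 +606.01891 +312.33300]
  H  [-639.64275 +685.84108 +217.68494]
  H  [-0.18644 -0.30272 +1.00000]
B = K⁻¹H; ‖b₁‖=1.722164, ‖b₂‖=1.722164; λ = 2/(‖b₁‖+‖b₂‖) = 0.580665, sign → tz>0 ⇒ λ=+0.580665
r₁ = λ·B[:,0] = (+0.77764,-0.61932,-0.10826); r₂ = λ·B[:,1] = (+0.59819,+0.78184,-0.17578)
r₃ = r₁×r₂ = (+0.19350,+0.07193,+0.97846); SVD([r₁ r₂ r₃]) → R = UVᵀ:
  R  [+0.77764 +0.59819 +0.19350]
  R  [-0.61932 +0.78184 +0.07193]
  R  [-0.10826 -0.17578 +0.97846]
t = (-0.00508, -0.00872, +0.58066) m
tr R = 2.537942; θ = arccos((tr R − 1)/2) = 0.693566 rad = 39.738°
axis k = ((R−Rᵀ)₃₂, (R−Rᵀ)₁₃, (R−Rᵀ)₂₁) / (2 sinθ) = (-0.193740, +0.236018, -0.952240)
rvec = θ·k = (-0.134372, +0.163694, -0.660441)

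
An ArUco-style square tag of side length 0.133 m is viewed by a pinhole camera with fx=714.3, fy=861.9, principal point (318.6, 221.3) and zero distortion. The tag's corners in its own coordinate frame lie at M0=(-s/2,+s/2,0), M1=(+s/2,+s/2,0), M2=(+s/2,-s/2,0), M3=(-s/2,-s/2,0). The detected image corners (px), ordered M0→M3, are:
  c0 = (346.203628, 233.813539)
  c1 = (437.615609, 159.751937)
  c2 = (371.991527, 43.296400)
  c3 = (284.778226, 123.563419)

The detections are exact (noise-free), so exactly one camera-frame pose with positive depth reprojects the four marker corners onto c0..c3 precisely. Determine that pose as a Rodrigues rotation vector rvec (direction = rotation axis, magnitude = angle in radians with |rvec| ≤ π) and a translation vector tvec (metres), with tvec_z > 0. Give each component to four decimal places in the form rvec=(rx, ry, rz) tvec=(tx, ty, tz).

rvec=(0.0785, 0.3757, -0.5904) tvec=(0.0470, -0.0779, 0.8366)

Intrinsics K: fx=714.3, fy=861.9, cx=318.6, cy=221.3
Marker side s = 0.133 m; corners in marker frame (Z=0):
  M0 = (-0.0665, +0.0665, 0)
  M1 = (+0.0665, +0.0665, 0)
  M2 = (+0.0665, -0.0665, 0)
  M3 = (-0.0665, -0.0665, 0)
Detected image corners:
  c0 = (346.203628, 233.813539) px
  c1 = (437.615609, 159.751937) px
  c2 = (371.991527, 43.296400) px
  c3 = (284.778226, 123.563419) px
Planar DLT: solve 8×8 A·h = b for H (H[2,2]=1):
  H  [+513.21279 +462.43842 +358.75584]
  H  [-641.81642 +845.86484 +141.07968]
  H  [-0.43945 -0.04090 +1.00000]
B = K⁻¹H; ‖b₁‖=1.195246, ‖b₂‖=1.195246; λ = 2/(‖b₁‖+‖b₂‖) = 0.836648, sign → tz>0 ⇒ λ=+0.836648
r₁ = λ·B[:,0] = (+0.76511,-0.52861,-0.36767); r₂ = λ·B[:,1] = (+0.55691,+0.82987,-0.03422)
r₃ = r₁×r₂ = (+0.32320,-0.17858,+0.92933); SVD([r₁ r₂ r₃]) → R = UVᵀ:
  R  [+0.76511 +0.55691 +0.32320]
  R  [-0.52861 +0.82987 -0.17858]
  R  [-0.36767 -0.03422 +0.92933]
t = (+0.04703, -0.07787, +0.83665) m
tr R = 2.524305; θ = arccos((tr R − 1)/2) = 0.704165 rad = 40.346°
axis k = ((R−Rᵀ)₃₂, (R−Rᵀ)₁₃, (R−Rᵀ)₂₁) / (2 sinθ) = (+0.111491, +0.533576, -0.838371)
rvec = θ·k = (+0.078508, +0.375726, -0.590352)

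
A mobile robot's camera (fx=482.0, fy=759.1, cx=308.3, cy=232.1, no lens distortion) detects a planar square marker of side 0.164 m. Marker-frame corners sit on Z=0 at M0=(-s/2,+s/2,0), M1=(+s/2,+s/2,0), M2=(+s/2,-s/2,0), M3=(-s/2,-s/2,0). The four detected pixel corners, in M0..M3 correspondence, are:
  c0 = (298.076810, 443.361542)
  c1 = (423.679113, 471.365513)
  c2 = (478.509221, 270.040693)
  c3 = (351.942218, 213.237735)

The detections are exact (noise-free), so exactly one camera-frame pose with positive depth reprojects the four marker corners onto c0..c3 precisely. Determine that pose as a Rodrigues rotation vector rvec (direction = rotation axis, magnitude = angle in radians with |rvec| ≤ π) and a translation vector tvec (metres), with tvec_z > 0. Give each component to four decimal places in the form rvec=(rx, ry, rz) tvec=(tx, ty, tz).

rvec=(0.2549, -0.3660, 0.2941) tvec=(0.0892, 0.0835, 0.5195)

Intrinsics K: fx=482.0, fy=759.1, cx=308.3, cy=232.1
Marker side s = 0.164 m; corners in marker frame (Z=0):
  M0 = (-0.0820, +0.0820, 0)
  M1 = (+0.0820, +0.0820, 0)
  M2 = (+0.0820, -0.0820, 0)
  M3 = (-0.0820, -0.0820, 0)
Detected image corners:
  c0 = (298.076810, 443.361542) px
  c1 = (423.679113, 471.365513) px
  c2 = (478.509221, 270.040693) px
  c3 = (351.942218, 213.237735) px
Planar DLT: solve 8×8 A·h = b for H (H[2,2]=1):
  H  [+1056.64803 -189.35484 +391.07089]
  H  [+515.24294 +1438.13501 +354.03273]
  H  [+0.74198 +0.36648 +1.00000]
B = K⁻¹H; ‖b₁‖=1.924831, ‖b₂‖=1.924831; λ = 2/(‖b₁‖+‖b₂‖) = 0.519526, sign → tz>0 ⇒ λ=+0.519526
r₁ = λ·B[:,0] = (+0.89235,+0.23477,+0.38548); r₂ = λ·B[:,1] = (-0.32588,+0.92604,+0.19040)
r₃ = r₁×r₂ = (-0.31227,-0.29552,+0.90286); SVD([r₁ r₂ r₃]) → R = UVᵀ:
  R  [+0.89235 -0.32588 -0.31227]
  R  [+0.23477 +0.92604 -0.29552]
  R  [+0.38548 +0.19040 +0.90286]
t = (+0.08922, +0.08345, +0.51953) m
tr R = 2.721252; θ = arccos((tr R − 1)/2) = 0.534299 rad = 30.613°
axis k = ((R−Rᵀ)₃₂, (R−Rᵀ)₁₃, (R−Rᵀ)₂₁) / (2 sinθ) = (+0.477100, -0.685092, +0.550477)
rvec = θ·k = (+0.254914, -0.366044, +0.294119)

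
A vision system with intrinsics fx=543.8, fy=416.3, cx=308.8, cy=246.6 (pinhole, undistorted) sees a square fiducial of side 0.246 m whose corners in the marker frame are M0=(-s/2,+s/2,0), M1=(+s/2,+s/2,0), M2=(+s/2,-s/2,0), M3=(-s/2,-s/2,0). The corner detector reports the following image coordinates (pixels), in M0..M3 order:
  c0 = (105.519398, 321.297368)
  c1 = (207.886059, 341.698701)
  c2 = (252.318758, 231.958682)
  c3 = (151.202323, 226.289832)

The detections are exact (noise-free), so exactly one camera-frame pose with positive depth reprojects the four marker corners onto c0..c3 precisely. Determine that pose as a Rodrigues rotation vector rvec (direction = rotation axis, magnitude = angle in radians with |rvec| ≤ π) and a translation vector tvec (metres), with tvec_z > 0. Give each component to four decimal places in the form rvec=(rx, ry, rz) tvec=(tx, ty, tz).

Intrinsics K: fx=543.8, fy=416.3, cx=308.8, cy=246.6
Marker side s = 0.246 m; corners in marker frame (Z=0):
  M0 = (-0.1230, +0.1230, 0)
  M1 = (+0.1230, +0.1230, 0)
  M2 = (+0.1230, -0.1230, 0)
  M3 = (-0.1230, -0.1230, 0)
Detected image corners:
  c0 = (105.519398, 321.297368) px
  c1 = (207.886059, 341.698701) px
  c2 = (252.318758, 231.958682) px
  c3 = (151.202323, 226.289832) px
Planar DLT: solve 8×8 A·h = b for H (H[2,2]=1):
  H  [+315.31842 -235.76379 +176.61494]
  H  [-101.62897 +332.13654 +278.03027]
  H  [-0.54775 -0.29253 +1.00000]
B = K⁻¹H; ‖b₁‖=1.048883, ‖b₂‖=1.048883; λ = 2/(‖b₁‖+‖b₂‖) = 0.953395, sign → tz>0 ⇒ λ=+0.953395
r₁ = λ·B[:,0] = (+0.84936,+0.07660,-0.52222); r₂ = λ·B[:,1] = (-0.25497,+0.92585,-0.27890)
r₃ = r₁×r₂ = (+0.46214,+0.37004,+0.80592); SVD([r₁ r₂ r₃]) → R = UVᵀ:
  R  [+0.84936 -0.25497 +0.46214]
  R  [+0.07660 +0.92585 +0.37004]
  R  [-0.52222 -0.27890 +0.80592]
t = (-0.23175, +0.07198, +0.95339) m
tr R = 2.581137; θ = arccos((tr R − 1)/2) = 0.659060 rad = 37.761°
axis k = ((R−Rᵀ)₃₂, (R−Rᵀ)₁₃, (R−Rᵀ)₂₁) / (2 sinθ) = (-0.529850, +0.803722, +0.270721)
rvec = θ·k = (-0.349203, +0.529701, +0.178422)

rvec=(-0.3492, 0.5297, 0.1784) tvec=(-0.2317, 0.0720, 0.9534)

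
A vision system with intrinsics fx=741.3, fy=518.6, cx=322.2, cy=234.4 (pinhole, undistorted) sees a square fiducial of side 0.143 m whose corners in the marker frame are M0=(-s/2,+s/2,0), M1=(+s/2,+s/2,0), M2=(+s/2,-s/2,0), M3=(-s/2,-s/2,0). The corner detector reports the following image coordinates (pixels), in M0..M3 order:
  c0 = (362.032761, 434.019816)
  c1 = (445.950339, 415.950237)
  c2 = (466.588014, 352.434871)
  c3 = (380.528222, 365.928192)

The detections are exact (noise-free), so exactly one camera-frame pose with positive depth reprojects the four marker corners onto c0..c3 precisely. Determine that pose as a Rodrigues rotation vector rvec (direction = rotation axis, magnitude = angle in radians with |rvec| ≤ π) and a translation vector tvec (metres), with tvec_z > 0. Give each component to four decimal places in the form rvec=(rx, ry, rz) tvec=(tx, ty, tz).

Intrinsics K: fx=741.3, fy=518.6, cx=322.2, cy=234.4
Marker side s = 0.143 m; corners in marker frame (Z=0):
  M0 = (-0.0715, +0.0715, 0)
  M1 = (+0.0715, +0.0715, 0)
  M2 = (+0.0715, -0.0715, 0)
  M3 = (-0.0715, -0.0715, 0)
Detected image corners:
  c0 = (362.032761, 434.019816) px
  c1 = (445.950339, 415.950237) px
  c2 = (466.588014, 352.434871) px
  c3 = (380.528222, 365.928192) px
Planar DLT: solve 8×8 A·h = b for H (H[2,2]=1):
  H  [+825.66539 -10.89708 +415.26135]
  H  [+108.65731 +579.13840 +392.48530]
  H  [+0.55949 +0.30507 +1.00000]
B = K⁻¹H; ‖b₁‖=1.035811, ‖b₂‖=1.035811; λ = 2/(‖b₁‖+‖b₂‖) = 0.965427, sign → tz>0 ⇒ λ=+0.965427
r₁ = λ·B[:,0] = (+0.84053,-0.04186,+0.54015); r₂ = λ·B[:,1] = (-0.14221,+0.94500,+0.29453)
r₃ = r₁×r₂ = (-0.52277,-0.32437,+0.78835); SVD([r₁ r₂ r₃]) → R = UVᵀ:
  R  [+0.84053 -0.14221 -0.52277]
  R  [-0.04186 +0.94500 -0.32437]
  R  [+0.54015 +0.29453 +0.78835]
t = (+0.12120, +0.29429, +0.96543) m
tr R = 2.573885; θ = arccos((tr R − 1)/2) = 0.664959 rad = 38.099°
axis k = ((R−Rᵀ)₃₂, (R−Rᵀ)₁₃, (R−Rᵀ)₂₁) / (2 sinθ) = (+0.501515, -0.861320, +0.081312)
rvec = θ·k = (+0.333486, -0.572742, +0.054069)

rvec=(0.3335, -0.5727, 0.0541) tvec=(0.1212, 0.2943, 0.9654)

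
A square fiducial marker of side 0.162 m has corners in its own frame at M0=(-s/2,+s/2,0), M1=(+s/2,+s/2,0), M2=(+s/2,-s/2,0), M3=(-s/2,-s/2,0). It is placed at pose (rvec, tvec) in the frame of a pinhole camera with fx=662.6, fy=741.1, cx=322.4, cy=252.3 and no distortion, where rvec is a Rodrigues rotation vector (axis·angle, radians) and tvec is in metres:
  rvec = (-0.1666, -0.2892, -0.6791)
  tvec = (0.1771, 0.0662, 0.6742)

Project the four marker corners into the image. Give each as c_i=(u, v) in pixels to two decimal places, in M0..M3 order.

c0=(496.20, 455.29) c1=(597.71, 337.88) c2=(496.69, 206.04) c3=(388.70, 311.43)

Intrinsics K: fx=662.6, fy=741.1, cx=322.4, cy=252.3
Marker side s = 0.162 m; corners in marker frame (Z=0):
  M0 = (-0.0810, +0.0810, 0)
  M1 = (+0.0810, +0.0810, 0)
  M2 = (+0.0810, -0.0810, 0)
  M3 = (-0.0810, -0.0810, 0)
rvec = (-0.1666, -0.2892, -0.6791), |rvec| = θ = 0.75668 rad = 43.355°
Rodrigues: sinθ=0.68651, 1−cosθ=0.27288; R = I + sinθ·[k]× + (1−cosθ)·[k]×²:
    [+0.74035 +0.63909 -0.20846]
    [-0.59316 +0.76698 +0.24475]
    [+0.31630 -0.05755 +0.94691]
t = (0.1771, 0.0662, 0.6742) m
M0: Pc = R·M0+t = (+0.16890, +0.17637, +0.64392); u = 662.6·(+0.16890)/0.64392 + 322.4 = 496.1984, v = 741.1·(+0.17637)/0.64392 + 252.3 = 455.2899
M1: Pc = R·M1+t = (+0.28883, +0.08028, +0.69516); u = 662.6·(+0.28883)/0.69516 + 322.4 = 597.7060, v = 741.1·(+0.08028)/0.69516 + 252.3 = 337.8845
M2: Pc = R·M2+t = (+0.18530, -0.04397, +0.70448); u = 662.6·(+0.18530)/0.70448 + 322.4 = 496.6855, v = 741.1·(-0.04397)/0.70448 + 252.3 = 206.0431
M3: Pc = R·M3+t = (+0.06537, +0.05212, +0.65324); u = 662.6·(+0.06537)/0.65324 + 322.4 = 388.7024, v = 741.1·(+0.05212)/0.65324 + 252.3 = 311.4310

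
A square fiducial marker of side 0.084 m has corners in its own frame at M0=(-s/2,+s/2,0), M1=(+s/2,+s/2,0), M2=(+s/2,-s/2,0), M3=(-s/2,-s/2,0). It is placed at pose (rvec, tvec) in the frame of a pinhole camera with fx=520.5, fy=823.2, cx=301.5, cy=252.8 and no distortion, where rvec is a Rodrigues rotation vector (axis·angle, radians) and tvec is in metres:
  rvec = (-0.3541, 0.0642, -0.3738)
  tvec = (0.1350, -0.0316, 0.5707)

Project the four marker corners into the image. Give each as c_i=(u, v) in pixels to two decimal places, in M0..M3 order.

c0=(404.96, 283.05) c1=(478.00, 237.24) c2=(443.29, 135.23) c3=(373.91, 178.70)

Intrinsics K: fx=520.5, fy=823.2, cx=301.5, cy=252.8
Marker side s = 0.084 m; corners in marker frame (Z=0):
  M0 = (-0.0420, +0.0420, 0)
  M1 = (+0.0420, +0.0420, 0)
  M2 = (+0.0420, -0.0420, 0)
  M3 = (-0.0420, -0.0420, 0)
rvec = (-0.3541, 0.0642, -0.3738), |rvec| = θ = 0.51888 rad = 29.730°
Rodrigues: sinθ=0.49591, 1−cosθ=0.13162; R = I + sinθ·[k]× + (1−cosθ)·[k]×²:
    [+0.92968 +0.34614 +0.12607]
    [-0.36836 +0.87039 +0.32669]
    [+0.00335 -0.35016 +0.93669]
t = (0.1350, -0.0316, 0.5707) m
M0: Pc = R·M0+t = (+0.11049, +0.02043, +0.55585); u = 520.5·(+0.11049)/0.55585 + 301.5 = 404.9641, v = 823.2·(+0.02043)/0.55585 + 252.8 = 283.0528
M1: Pc = R·M1+t = (+0.18858, -0.01051, +0.55613); u = 520.5·(+0.18858)/0.55613 + 301.5 = 478.0006, v = 823.2·(-0.01051)/0.55613 + 252.8 = 237.2356
M2: Pc = R·M2+t = (+0.15951, -0.08363, +0.58555); u = 520.5·(+0.15951)/0.58555 + 301.5 = 443.2891, v = 823.2·(-0.08363)/0.58555 + 252.8 = 135.2308
M3: Pc = R·M3+t = (+0.08142, -0.05269, +0.58527); u = 520.5·(+0.08142)/0.58527 + 301.5 = 373.9064, v = 823.2·(-0.05269)/0.58527 + 252.8 = 178.6963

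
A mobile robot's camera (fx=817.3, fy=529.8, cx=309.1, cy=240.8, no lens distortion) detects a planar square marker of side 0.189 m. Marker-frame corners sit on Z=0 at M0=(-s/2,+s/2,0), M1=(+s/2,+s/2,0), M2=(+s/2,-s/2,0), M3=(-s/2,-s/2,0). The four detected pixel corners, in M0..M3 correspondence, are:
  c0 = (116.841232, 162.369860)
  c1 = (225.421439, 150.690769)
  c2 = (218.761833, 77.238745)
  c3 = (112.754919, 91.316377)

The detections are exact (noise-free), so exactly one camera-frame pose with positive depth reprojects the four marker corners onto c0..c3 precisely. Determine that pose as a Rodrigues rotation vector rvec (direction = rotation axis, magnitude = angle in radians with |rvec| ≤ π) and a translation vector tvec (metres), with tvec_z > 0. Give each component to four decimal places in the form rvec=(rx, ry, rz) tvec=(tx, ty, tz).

rvec=(-0.1442, 0.2701, -0.0931) tvec=(-0.2284, -0.3001, 1.3175)

Intrinsics K: fx=817.3, fy=529.8, cx=309.1, cy=240.8
Marker side s = 0.189 m; corners in marker frame (Z=0):
  M0 = (-0.0945, +0.0945, 0)
  M1 = (+0.0945, +0.0945, 0)
  M2 = (+0.0945, -0.0945, 0)
  M3 = (-0.0945, -0.0945, 0)
Detected image corners:
  c0 = (116.841232, 162.369860) px
  c1 = (225.421439, 150.690769) px
  c2 = (218.761833, 77.238745) px
  c3 = (112.754919, 91.316377) px
Planar DLT: solve 8×8 A·h = b for H (H[2,2]=1):
  H  [+534.51484 +8.58426 +167.41892]
  H  [-91.86993 +368.07772 +120.12389]
  H  [-0.19651 -0.11706 +1.00000]
B = K⁻¹H; ‖b₁‖=0.759036, ‖b₂‖=0.759036; λ = 2/(‖b₁‖+‖b₂‖) = 1.317461, sign → tz>0 ⇒ λ=+1.317461
r₁ = λ·B[:,0] = (+0.95953,-0.11079,-0.25889); r₂ = λ·B[:,1] = (+0.07216,+0.98540,-0.15422)
r₃ = r₁×r₂ = (+0.27220,+0.12930,+0.95352); SVD([r₁ r₂ r₃]) → R = UVᵀ:
  R  [+0.95953 +0.07216 +0.27220]
  R  [-0.11079 +0.98540 +0.12930]
  R  [-0.25889 -0.15422 +0.95352]
t = (-0.22839, -0.30009, +1.31746) m
tr R = 2.898446; θ = arccos((tr R − 1)/2) = 0.320039 rad = 18.337°
axis k = ((R−Rᵀ)₃₂, (R−Rᵀ)₁₃, (R−Rᵀ)₂₁) / (2 sinθ) = (-0.450588, +0.844056, -0.290759)
rvec = θ·k = (-0.144206, +0.270131, -0.093054)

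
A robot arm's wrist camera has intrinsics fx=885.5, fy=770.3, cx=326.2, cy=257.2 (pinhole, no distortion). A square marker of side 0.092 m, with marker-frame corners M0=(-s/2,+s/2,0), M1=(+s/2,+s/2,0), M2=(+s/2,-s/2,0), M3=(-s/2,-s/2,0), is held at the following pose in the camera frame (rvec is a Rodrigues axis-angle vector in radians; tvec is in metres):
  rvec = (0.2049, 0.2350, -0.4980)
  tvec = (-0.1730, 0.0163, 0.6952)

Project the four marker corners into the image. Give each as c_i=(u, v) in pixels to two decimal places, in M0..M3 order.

Intrinsics K: fx=885.5, fy=770.3, cx=326.2, cy=257.2
Marker side s = 0.092 m; corners in marker frame (Z=0):
  M0 = (-0.0460, +0.0460, 0)
  M1 = (+0.0460, +0.0460, 0)
  M2 = (+0.0460, -0.0460, 0)
  M3 = (-0.0460, -0.0460, 0)
rvec = (0.2049, 0.2350, -0.4980), |rvec| = θ = 0.58755 rad = 33.664°
Rodrigues: sinθ=0.55432, 1−cosθ=0.16770; R = I + sinθ·[k]× + (1−cosθ)·[k]×²:
    [+0.85270 +0.49323 +0.17214]
    [-0.44645 +0.85913 -0.25016]
    [-0.27128 +0.13646 +0.95278]
t = (-0.1730, 0.0163, 0.6952) m
M0: Pc = R·M0+t = (-0.18954, +0.07636, +0.71396); u = 885.5·(-0.18954)/0.71396 + 326.2 = 91.1243, v = 770.3·(+0.07636)/0.71396 + 257.2 = 339.5824
M1: Pc = R·M1+t = (-0.11109, +0.03528, +0.68900); u = 885.5·(-0.11109)/0.68900 + 326.2 = 183.4306, v = 770.3·(+0.03528)/0.68900 + 257.2 = 296.6468
M2: Pc = R·M2+t = (-0.15646, -0.04376, +0.67644); u = 885.5·(-0.15646)/0.67644 + 326.2 = 121.3799, v = 770.3·(-0.04376)/0.67644 + 257.2 = 207.3723
M3: Pc = R·M3+t = (-0.23491, -0.00268, +0.70140); u = 885.5·(-0.23491)/0.70140 + 326.2 = 29.6294, v = 770.3·(-0.00268)/0.70140 + 257.2 = 254.2530

c0=(91.12, 339.58) c1=(183.43, 296.65) c2=(121.38, 207.37) c3=(29.63, 254.25)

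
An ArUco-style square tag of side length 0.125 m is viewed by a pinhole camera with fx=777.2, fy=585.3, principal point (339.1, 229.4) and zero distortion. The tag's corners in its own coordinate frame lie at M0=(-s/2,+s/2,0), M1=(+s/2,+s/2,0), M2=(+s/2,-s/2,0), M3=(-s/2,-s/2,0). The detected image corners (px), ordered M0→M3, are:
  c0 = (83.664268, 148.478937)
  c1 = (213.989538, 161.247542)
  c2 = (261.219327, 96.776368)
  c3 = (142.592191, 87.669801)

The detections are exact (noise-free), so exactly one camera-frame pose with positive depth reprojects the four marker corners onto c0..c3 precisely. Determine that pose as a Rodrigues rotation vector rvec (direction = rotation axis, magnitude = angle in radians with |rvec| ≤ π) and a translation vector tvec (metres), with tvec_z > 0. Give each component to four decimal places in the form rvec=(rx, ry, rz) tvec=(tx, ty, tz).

Intrinsics K: fx=777.2, fy=585.3, cx=339.1, cy=229.4
Marker side s = 0.125 m; corners in marker frame (Z=0):
  M0 = (-0.0625, +0.0625, 0)
  M1 = (+0.0625, +0.0625, 0)
  M2 = (+0.0625, -0.0625, 0)
  M3 = (-0.0625, -0.0625, 0)
Detected image corners:
  c0 = (83.664268, 148.478937) px
  c1 = (213.989538, 161.247542) px
  c2 = (261.219327, 96.776368) px
  c3 = (142.592191, 87.669801) px
Planar DLT: solve 8×8 A·h = b for H (H[2,2]=1):
  H  [+938.31279 -580.80596 +175.61693]
  H  [+48.00848 +391.45646 +121.70308]
  H  [-0.31310 -0.88534 +1.00000]
B = K⁻¹H; ‖b₁‖=1.395006, ‖b₂‖=1.395006; λ = 2/(‖b₁‖+‖b₂‖) = 0.716843, sign → tz>0 ⇒ λ=+0.716843
r₁ = λ·B[:,0] = (+0.96337,+0.14677,-0.22445); r₂ = λ·B[:,1] = (-0.25880,+0.72818,-0.63465)
r₃ = r₁×r₂ = (+0.07029,+0.66949,+0.73949); SVD([r₁ r₂ r₃]) → R = UVᵀ:
  R  [+0.96337 -0.25880 +0.07029]
  R  [+0.14677 +0.72818 +0.66949]
  R  [-0.22445 -0.63465 +0.73949]
t = (-0.15079, -0.13190, +0.71684) m
tr R = 2.431035; θ = arccos((tr R − 1)/2) = 0.773432 rad = 44.314°
axis k = ((R−Rᵀ)₃₂, (R−Rᵀ)₁₃, (R−Rᵀ)₂₁) / (2 sinθ) = (-0.933405, +0.210949, +0.290270)
rvec = θ·k = (-0.721925, +0.163155, +0.224504)

rvec=(-0.7219, 0.1632, 0.2245) tvec=(-0.1508, -0.1319, 0.7168)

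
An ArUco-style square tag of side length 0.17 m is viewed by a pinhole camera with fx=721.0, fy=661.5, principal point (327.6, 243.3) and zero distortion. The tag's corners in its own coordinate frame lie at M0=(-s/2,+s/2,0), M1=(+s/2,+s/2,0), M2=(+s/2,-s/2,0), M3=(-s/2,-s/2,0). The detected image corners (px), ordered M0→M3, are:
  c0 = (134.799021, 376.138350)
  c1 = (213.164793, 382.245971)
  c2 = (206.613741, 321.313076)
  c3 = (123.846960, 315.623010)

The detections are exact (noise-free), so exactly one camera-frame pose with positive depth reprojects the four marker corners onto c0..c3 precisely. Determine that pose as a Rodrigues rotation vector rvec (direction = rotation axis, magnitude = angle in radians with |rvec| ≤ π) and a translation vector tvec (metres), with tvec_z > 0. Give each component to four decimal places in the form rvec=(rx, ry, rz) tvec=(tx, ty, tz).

rvec=(0.5064, 0.1202, 0.0321) tvec=(-0.3236, 0.2372, 1.4754)

Intrinsics K: fx=721.0, fy=661.5, cx=327.6, cy=243.3
Marker side s = 0.17 m; corners in marker frame (Z=0):
  M0 = (-0.0850, +0.0850, 0)
  M1 = (+0.0850, +0.0850, 0)
  M2 = (+0.0850, -0.0850, 0)
  M3 = (-0.0850, -0.0850, 0)
Detected image corners:
  c0 = (134.799021, 376.138350) px
  c1 = (213.164793, 382.245971) px
  c2 = (206.613741, 321.313076) px
  c3 = (123.846960, 315.623010) px
Planar DLT: solve 8×8 A·h = b for H (H[2,2]=1):
  H  [+461.27296 +107.39318 +169.48057]
  H  [+9.46862 +472.02680 +349.66153]
  H  [-0.07243 +0.32920 +1.00000]
B = K⁻¹H; ‖b₁‖=0.677803, ‖b₂‖=0.677803; λ = 2/(‖b₁‖+‖b₂‖) = 1.475354, sign → tz>0 ⇒ λ=+1.475354
r₁ = λ·B[:,0] = (+0.99244,+0.06042,-0.10686); r₂ = λ·B[:,1] = (-0.00092,+0.87414,+0.48568)
r₃ = r₁×r₂ = (+0.12275,-0.48191,+0.86758); SVD([r₁ r₂ r₃]) → R = UVᵀ:
  R  [+0.99244 -0.00092 +0.12275]
  R  [+0.06042 +0.87414 -0.48191]
  R  [-0.10686 +0.48568 +0.86758]
t = (-0.32355, +0.23722, +1.47535) m
tr R = 2.734152; θ = arccos((tr R − 1)/2) = 0.521493 rad = 29.879°
axis k = ((R−Rᵀ)₃₂, (R−Rᵀ)₁₃, (R−Rᵀ)₂₁) / (2 sinθ) = (+0.971135, +0.230448, +0.061568)
rvec = θ·k = (+0.506440, +0.120177, +0.032108)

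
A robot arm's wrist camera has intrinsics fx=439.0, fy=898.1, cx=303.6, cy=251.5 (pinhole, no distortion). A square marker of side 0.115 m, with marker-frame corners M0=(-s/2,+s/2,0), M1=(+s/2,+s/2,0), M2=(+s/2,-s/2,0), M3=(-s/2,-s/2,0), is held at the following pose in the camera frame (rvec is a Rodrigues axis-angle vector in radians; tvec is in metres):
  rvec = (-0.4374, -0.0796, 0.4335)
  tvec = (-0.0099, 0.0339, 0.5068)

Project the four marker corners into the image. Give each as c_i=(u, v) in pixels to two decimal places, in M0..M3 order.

Intrinsics K: fx=439.0, fy=898.1, cx=303.6, cy=251.5
Marker side s = 0.115 m; corners in marker frame (Z=0):
  M0 = (-0.0575, +0.0575, 0)
  M1 = (+0.0575, +0.0575, 0)
  M2 = (+0.0575, -0.0575, 0)
  M3 = (-0.0575, -0.0575, 0)
rvec = (-0.4374, -0.0796, 0.4335), |rvec| = θ = 0.62095 rad = 35.578°
Rodrigues: sinθ=0.58181, 1−cosθ=0.18667; R = I + sinθ·[k]× + (1−cosθ)·[k]×²:
    [+0.90595 -0.38932 -0.16638]
    [+0.42303 +0.81639 +0.39312]
    [-0.01722 -0.42653 +0.90431]
t = (-0.0099, 0.0339, 0.5068) m
M0: Pc = R·M0+t = (-0.08438, +0.05652, +0.48326); u = 439.0·(-0.08438)/0.48326 + 303.6 = 226.9505, v = 898.1·(+0.05652)/0.48326 + 251.5 = 356.5341
M1: Pc = R·M1+t = (+0.01981, +0.10517, +0.48128); u = 439.0·(+0.01981)/0.48128 + 303.6 = 321.6663, v = 898.1·(+0.10517)/0.48128 + 251.5 = 447.7466
M2: Pc = R·M2+t = (+0.06458, +0.01128, +0.53034); u = 439.0·(+0.06458)/0.53034 + 303.6 = 357.0562, v = 898.1·(+0.01128)/0.53034 + 251.5 = 270.6048
M3: Pc = R·M3+t = (-0.03961, -0.03737, +0.53232); u = 439.0·(-0.03961)/0.53232 + 303.6 = 270.9366, v = 898.1·(-0.03737)/0.53232 + 251.5 = 188.4561

c0=(226.95, 356.53) c1=(321.67, 447.75) c2=(357.06, 270.60) c3=(270.94, 188.46)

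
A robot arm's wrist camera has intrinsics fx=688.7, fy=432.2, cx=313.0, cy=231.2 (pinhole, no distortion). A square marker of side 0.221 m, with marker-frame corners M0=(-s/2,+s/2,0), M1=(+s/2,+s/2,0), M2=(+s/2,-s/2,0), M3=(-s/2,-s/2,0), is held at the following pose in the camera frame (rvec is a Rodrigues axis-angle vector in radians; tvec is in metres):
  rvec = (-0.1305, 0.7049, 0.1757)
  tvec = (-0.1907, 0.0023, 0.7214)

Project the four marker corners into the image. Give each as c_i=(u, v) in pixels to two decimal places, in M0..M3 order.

Intrinsics K: fx=688.7, fy=432.2, cx=313.0, cy=231.2
Marker side s = 0.221 m; corners in marker frame (Z=0):
  M0 = (-0.1105, +0.1105, 0)
  M1 = (+0.1105, +0.1105, 0)
  M2 = (+0.1105, -0.1105, 0)
  M3 = (-0.1105, -0.1105, 0)
rvec = (-0.1305, 0.7049, 0.1757), |rvec| = θ = 0.73810 rad = 42.290°
Rodrigues: sinθ=0.67288, 1−cosθ=0.26025; R = I + sinθ·[k]× + (1−cosθ)·[k]×²:
    [+0.74789 -0.20412 +0.63166]
    [+0.11623 +0.97712 +0.17813]
    [-0.65357 -0.05980 +0.75450]
t = (-0.1907, 0.0023, 0.7214) m
M0: Pc = R·M0+t = (-0.29590, +0.09743, +0.78701); u = 688.7·(-0.29590)/0.78701 + 313.0 = 54.0658, v = 432.2·(+0.09743)/0.78701 + 231.2 = 284.7041
M1: Pc = R·M1+t = (-0.13061, +0.12312, +0.64257); u = 688.7·(-0.13061)/0.64257 + 313.0 = 173.0099, v = 432.2·(+0.12312)/0.64257 + 231.2 = 314.0084
M2: Pc = R·M2+t = (-0.08550, -0.09283, +0.65579); u = 688.7·(-0.08550)/0.65579 + 313.0 = 223.2057, v = 432.2·(-0.09283)/0.65579 + 231.2 = 170.0215
M3: Pc = R·M3+t = (-0.25079, -0.11852, +0.80023); u = 688.7·(-0.25079)/0.80023 + 313.0 = 97.1659, v = 432.2·(-0.11852)/0.80023 + 231.2 = 167.1905

c0=(54.07, 284.70) c1=(173.01, 314.01) c2=(223.21, 170.02) c3=(97.17, 167.19)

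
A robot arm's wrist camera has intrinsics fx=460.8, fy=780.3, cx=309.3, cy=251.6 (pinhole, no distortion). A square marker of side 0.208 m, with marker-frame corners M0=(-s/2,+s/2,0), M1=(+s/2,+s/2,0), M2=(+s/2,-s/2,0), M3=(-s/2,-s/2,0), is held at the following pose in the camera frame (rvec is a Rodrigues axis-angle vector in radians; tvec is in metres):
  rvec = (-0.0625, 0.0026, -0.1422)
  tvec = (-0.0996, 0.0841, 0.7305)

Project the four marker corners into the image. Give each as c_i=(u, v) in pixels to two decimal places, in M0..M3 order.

Intrinsics K: fx=460.8, fy=780.3, cx=309.3, cy=251.6
Marker side s = 0.208 m; corners in marker frame (Z=0):
  M0 = (-0.1040, +0.1040, 0)
  M1 = (+0.1040, +0.1040, 0)
  M2 = (+0.1040, -0.1040, 0)
  M3 = (-0.1040, -0.1040, 0)
rvec = (-0.0625, 0.0026, -0.1422), |rvec| = θ = 0.15535 rad = 8.901°
Rodrigues: sinθ=0.15473, 1−cosθ=0.01204; R = I + sinθ·[k]× + (1−cosθ)·[k]×²:
    [+0.98991 +0.14155 +0.00702]
    [-0.14171 +0.98796 +0.06206]
    [+0.00185 -0.06243 +0.99805]
t = (-0.0996, 0.0841, 0.7305) m
M0: Pc = R·M0+t = (-0.18783, +0.20159, +0.72382); u = 460.8·(-0.18783)/0.72382 + 309.3 = 189.7228, v = 780.3·(+0.20159)/0.72382 + 251.6 = 468.9171
M1: Pc = R·M1+t = (+0.01807, +0.17211, +0.72420); u = 460.8·(+0.01807)/0.72420 + 309.3 = 320.7985, v = 780.3·(+0.17211)/0.72420 + 251.6 = 437.0429
M2: Pc = R·M2+t = (-0.01137, -0.03339, +0.73718); u = 460.8·(-0.01137)/0.73718 + 309.3 = 302.1924, v = 780.3·(-0.03339)/0.73718 + 251.6 = 216.2617
M3: Pc = R·M3+t = (-0.21727, -0.00391, +0.73680); u = 460.8·(-0.21727)/0.73680 + 309.3 = 173.4172, v = 780.3·(-0.00391)/0.73680 + 251.6 = 247.4591

c0=(189.72, 468.92) c1=(320.80, 437.04) c2=(302.19, 216.26) c3=(173.42, 247.46)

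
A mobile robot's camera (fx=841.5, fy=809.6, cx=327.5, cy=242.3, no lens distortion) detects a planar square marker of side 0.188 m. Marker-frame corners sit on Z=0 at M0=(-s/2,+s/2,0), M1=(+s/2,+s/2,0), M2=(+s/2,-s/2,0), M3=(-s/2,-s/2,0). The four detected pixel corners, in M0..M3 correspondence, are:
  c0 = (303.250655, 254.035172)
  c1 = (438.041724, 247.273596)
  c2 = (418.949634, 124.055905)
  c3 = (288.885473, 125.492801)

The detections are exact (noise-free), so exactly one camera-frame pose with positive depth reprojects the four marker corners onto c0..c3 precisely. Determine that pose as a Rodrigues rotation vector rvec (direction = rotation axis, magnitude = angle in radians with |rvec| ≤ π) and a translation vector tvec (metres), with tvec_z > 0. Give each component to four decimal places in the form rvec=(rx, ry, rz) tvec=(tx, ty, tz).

rvec=(-0.2643, -0.2441, -0.0809) tvec=(0.0489, -0.0790, 1.1437)

Intrinsics K: fx=841.5, fy=809.6, cx=327.5, cy=242.3
Marker side s = 0.188 m; corners in marker frame (Z=0):
  M0 = (-0.0940, +0.0940, 0)
  M1 = (+0.0940, +0.0940, 0)
  M2 = (+0.0940, -0.0940, 0)
  M3 = (-0.0940, -0.0940, 0)
Detected image corners:
  c0 = (303.250655, 254.035172) px
  c1 = (438.041724, 247.273596) px
  c2 = (418.949634, 124.055905) px
  c3 = (288.885473, 125.492801) px
Planar DLT: solve 8×8 A·h = b for H (H[2,2]=1):
  H  [+783.09335 +10.48270 +363.46730]
  H  [+19.39143 +628.47707 +186.38622]
  H  [+0.21792 -0.21739 +1.00000]
B = K⁻¹H; ‖b₁‖=0.874378, ‖b₂‖=0.874378; λ = 2/(‖b₁‖+‖b₂‖) = 1.143670, sign → tz>0 ⇒ λ=+1.143670
r₁ = λ·B[:,0] = (+0.96729,-0.04720,+0.24923); r₂ = λ·B[:,1] = (+0.11101,+0.96222,-0.24862)
r₃ = r₁×r₂ = (-0.22808,+0.26816,+0.93599); SVD([r₁ r₂ r₃]) → R = UVᵀ:
  R  [+0.96729 +0.11101 -0.22808]
  R  [-0.04720 +0.96222 +0.26816]
  R  [+0.24923 -0.24862 +0.93599]
t = (+0.04888, -0.07899, +1.14367) m
tr R = 2.865500; θ = arccos((tr R − 1)/2) = 0.368830 rad = 21.132°
axis k = ((R−Rᵀ)₃₂, (R−Rᵀ)₁₃, (R−Rᵀ)₂₁) / (2 sinθ) = (-0.716709, -0.661958, -0.219409)
rvec = θ·k = (-0.264344, -0.244150, -0.080925)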